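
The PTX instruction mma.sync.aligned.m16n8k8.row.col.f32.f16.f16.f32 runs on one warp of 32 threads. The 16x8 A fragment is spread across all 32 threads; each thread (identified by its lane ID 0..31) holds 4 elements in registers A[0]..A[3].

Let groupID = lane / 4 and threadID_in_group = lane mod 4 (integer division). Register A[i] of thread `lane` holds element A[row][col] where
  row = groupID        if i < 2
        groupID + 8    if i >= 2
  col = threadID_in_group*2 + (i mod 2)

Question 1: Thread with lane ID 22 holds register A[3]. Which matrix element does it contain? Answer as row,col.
22: gr=5,th=2
[3] (5+8,2*2+1) = (13,5)

13,5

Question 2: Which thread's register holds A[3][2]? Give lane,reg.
13,0

r:3=>grp=3,rB=0  c:2=>tig=1,lo=0
L=3*4+1=13  i=0*2+0=0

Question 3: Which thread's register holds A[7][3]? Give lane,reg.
r=7→G=7,rhi=0  c=3→T=1,p=1
L=7*4+1=29  i=0*2+1=1

29,1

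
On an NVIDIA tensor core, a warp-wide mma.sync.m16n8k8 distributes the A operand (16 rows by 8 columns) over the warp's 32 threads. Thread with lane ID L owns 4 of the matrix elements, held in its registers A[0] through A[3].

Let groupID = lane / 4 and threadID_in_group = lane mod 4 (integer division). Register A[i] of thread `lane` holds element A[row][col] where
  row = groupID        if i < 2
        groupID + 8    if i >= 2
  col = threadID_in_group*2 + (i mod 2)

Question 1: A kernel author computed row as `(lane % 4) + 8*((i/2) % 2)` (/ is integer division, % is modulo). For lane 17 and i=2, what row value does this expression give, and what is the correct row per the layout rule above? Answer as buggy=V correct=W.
buggy=9 correct=12

`(lane % 4) + 8*((i/2) % 2)`[17,2]=>9
L=17=>grp=17>>2=4, tig=17&3=1
[2]=>row 4+8=12  col 1·2+0=2
row: 9 vs 12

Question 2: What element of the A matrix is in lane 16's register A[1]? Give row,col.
16: gid=4,tid=0
[1] (4+0,0*2+1) = (4,1)

4,1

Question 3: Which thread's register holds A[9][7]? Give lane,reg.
r:9=>grp=1,rB=1  c:7=>tig=3,lo=1
L=1*4+3=7  i=1*2+1=3

7,3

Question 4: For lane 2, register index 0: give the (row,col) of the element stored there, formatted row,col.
2: G=0,T=2
[0] (0+0,2*2+0) = (0,4)

0,4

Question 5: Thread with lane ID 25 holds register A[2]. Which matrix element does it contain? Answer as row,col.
lane 25->25/4=6, 25 mod 4=1
i=2  r:6+8->14  c:2·1+0->2

14,2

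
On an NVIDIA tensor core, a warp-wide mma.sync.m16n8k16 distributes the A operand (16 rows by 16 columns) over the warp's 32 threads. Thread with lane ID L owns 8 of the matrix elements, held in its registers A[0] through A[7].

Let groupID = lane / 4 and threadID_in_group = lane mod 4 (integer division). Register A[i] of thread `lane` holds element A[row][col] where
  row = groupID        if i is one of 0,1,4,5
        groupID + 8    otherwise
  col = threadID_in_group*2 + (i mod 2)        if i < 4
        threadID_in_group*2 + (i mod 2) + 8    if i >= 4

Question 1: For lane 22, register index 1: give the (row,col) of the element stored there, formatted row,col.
L=22->gid=22>>2=5, tid=22&3=2
[1]->row 5+0=5  col 2·2+1+0=5

5,5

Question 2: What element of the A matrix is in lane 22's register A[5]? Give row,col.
lane 22→22/4=5, 22 mod 4=2
i=5  r:5+0→5  c:2·2+1+8→13

5,13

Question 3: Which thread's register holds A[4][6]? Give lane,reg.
19,0

r=4->g=4,rb=0  c=6->cb=0,t=3,b0=0
L=4*4+3=19  i=0*4+0*2+0=0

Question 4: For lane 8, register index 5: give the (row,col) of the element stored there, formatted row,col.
lane 8=>8/4=2, 8 mod 4=0
i=5  r:2+0=>2  c:2·0+1+8=>9

2,9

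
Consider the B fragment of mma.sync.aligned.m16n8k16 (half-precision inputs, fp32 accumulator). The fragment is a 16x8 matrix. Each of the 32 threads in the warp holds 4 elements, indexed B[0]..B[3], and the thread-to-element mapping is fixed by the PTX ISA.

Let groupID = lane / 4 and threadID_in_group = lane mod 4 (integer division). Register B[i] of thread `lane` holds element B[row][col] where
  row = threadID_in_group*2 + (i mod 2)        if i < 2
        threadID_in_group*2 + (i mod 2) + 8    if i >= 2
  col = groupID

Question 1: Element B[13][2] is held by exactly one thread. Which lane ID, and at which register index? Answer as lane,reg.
10,3

c=2⇒gr=2  r=13⇒Rb=1,th=2,odd=1
L=2*4+2=10  i=1*2+1=3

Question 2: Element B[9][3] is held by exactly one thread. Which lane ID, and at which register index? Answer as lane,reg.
c=3→G=3  r=9→rhi=1,T=0,p=1
L=3*4+0=12  i=1*2+1=3

12,3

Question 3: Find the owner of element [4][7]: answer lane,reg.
c=7⇒gr=7  r=4⇒Rb=0,th=2,odd=0
L=7*4+2=30  i=0*2+0=0

30,0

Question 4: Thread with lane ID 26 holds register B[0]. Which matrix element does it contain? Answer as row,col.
4,6

lane 26→26/4=6, 26 mod 4=2
i=0  r:2·2+0+0→4  c:6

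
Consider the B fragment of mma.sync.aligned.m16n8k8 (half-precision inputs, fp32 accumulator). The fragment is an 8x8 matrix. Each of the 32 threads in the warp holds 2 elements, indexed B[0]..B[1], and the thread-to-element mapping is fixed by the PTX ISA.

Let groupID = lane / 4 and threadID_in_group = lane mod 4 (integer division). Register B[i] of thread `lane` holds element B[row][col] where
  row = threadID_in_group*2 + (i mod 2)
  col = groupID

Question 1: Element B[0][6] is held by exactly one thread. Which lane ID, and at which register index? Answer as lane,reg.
24,0

c=6->g=6  r=0->t=0,b0=0
L=6*4+0=24  i=0=0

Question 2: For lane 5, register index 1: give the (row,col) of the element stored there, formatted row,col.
5: g=1,t=1
[1] (1*2+1,1) = (3,1)

3,1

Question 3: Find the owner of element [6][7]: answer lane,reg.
c=7⇒gr=7  r=6⇒th=3,odd=0
L=7*4+3=31  i=0=0

31,0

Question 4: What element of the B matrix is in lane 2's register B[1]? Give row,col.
lane 2: gr=0 (2/4), th=2 (2%4)
i=1: r=2*2+1=5, c=gr=0

5,0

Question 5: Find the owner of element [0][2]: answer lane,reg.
8,0

c:2=>grp=2  r:0=>tig=0,lo=0
L=2*4+0=8  i=0=0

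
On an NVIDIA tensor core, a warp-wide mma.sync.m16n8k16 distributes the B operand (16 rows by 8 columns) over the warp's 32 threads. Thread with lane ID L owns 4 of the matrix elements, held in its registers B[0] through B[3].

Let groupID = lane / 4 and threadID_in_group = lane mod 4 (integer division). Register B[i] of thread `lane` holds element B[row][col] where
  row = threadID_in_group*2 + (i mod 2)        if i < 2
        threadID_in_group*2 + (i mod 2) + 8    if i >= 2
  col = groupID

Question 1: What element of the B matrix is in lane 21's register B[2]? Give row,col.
10,5

lane 21⇒21/4=5, 21 mod 4=1
i=2  r:2·1+0+8⇒10  c:5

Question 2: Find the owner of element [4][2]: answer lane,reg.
10,0

c=2->g=2  r=4->rb=0,t=2,b0=0
L=2*4+2=10  i=0*2+0=0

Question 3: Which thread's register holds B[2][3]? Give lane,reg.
c=3->g=3  r=2->rb=0,t=1,b0=0
L=3*4+1=13  i=0*2+0=0

13,0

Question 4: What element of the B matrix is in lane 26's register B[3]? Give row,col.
13,6

L=26→G=26>>2=6, T=26&3=2
[3]→row 2·2+1+8=13  col G=6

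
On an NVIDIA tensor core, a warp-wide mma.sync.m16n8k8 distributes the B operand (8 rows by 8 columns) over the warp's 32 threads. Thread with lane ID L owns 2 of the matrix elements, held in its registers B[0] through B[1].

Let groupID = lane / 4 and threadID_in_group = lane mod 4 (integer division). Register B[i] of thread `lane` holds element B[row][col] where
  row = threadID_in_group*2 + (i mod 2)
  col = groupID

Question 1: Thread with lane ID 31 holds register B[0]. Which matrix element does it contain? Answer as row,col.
31: g=7,t=3
[0] (3*2+0,7) = (6,7)

6,7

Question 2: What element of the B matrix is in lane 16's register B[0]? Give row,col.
0,4

16: g=4,t=0
[0] (0*2+0,4) = (0,4)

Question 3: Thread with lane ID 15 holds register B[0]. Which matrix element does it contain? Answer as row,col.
lane 15⇒15/4=3, 15 mod 4=3
i=0  r:2·3+0⇒6  c:3

6,3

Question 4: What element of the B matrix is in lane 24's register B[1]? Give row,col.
1,6

24: grp=6,tig=0
[1] (0*2+1,6) = (1,6)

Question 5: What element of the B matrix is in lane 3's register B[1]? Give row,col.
7,0

lane 3: gid=0 (3/4), tid=3 (3%4)
i=1: r=3*2+1=7, c=gid=0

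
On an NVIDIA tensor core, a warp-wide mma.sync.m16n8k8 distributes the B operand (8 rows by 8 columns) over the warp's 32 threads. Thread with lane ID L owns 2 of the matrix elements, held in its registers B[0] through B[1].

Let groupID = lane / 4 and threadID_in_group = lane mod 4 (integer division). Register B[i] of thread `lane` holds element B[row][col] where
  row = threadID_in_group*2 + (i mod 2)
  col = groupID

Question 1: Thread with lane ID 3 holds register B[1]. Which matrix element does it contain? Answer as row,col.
lane 3⇒3/4=0, 3 mod 4=3
i=1  r:2·3+1⇒7  c:0

7,0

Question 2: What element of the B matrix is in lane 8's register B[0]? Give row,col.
L=8->g=8>>2=2, t=8&3=0
[0]->row 0·2+0=0  col g=2

0,2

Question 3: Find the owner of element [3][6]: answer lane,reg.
c:6=>grp=6  r:3=>tig=1,lo=1
L=6*4+1=25  i=1=1

25,1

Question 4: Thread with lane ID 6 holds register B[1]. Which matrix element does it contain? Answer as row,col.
5,1

lane 6: g=1 (6/4), t=2 (6%4)
i=1: r=2*2+1=5, c=g=1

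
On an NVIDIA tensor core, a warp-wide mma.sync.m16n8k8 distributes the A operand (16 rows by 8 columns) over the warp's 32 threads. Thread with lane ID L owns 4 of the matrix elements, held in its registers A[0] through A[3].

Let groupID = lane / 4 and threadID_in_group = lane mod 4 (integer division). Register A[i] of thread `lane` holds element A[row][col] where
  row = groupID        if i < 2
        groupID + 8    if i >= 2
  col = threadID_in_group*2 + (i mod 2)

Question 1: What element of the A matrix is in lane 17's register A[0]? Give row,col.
lane 17⇒17/4=4, 17 mod 4=1
i=0  r:4+0⇒4  c:2·1+0⇒2

4,2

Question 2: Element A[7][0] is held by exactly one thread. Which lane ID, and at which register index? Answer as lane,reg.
28,0

r=7→G=7,rhi=0  c=0→T=0,p=0
L=7*4+0=28  i=0*2+0=0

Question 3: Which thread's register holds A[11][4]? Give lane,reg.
r=11⇒gr=3,Rb=1  c=4⇒th=2,odd=0
L=3*4+2=14  i=1*2+0=2

14,2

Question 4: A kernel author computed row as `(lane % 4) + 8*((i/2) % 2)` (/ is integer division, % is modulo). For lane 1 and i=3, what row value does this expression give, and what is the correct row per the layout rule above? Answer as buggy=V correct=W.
`(lane % 4) + 8*((i/2) % 2)`[1,3]=>9
L=1=>grp=1>>2=0, tig=1&3=1
[3]=>row 0+8=8  col 1·2+1=3
row: 9 vs 8

buggy=9 correct=8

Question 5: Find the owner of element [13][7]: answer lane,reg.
23,3

r: 13->gid=5,r8=1  c: 7->tid=3,i&1=1
L=5*4+3=23  i=1*2+1=3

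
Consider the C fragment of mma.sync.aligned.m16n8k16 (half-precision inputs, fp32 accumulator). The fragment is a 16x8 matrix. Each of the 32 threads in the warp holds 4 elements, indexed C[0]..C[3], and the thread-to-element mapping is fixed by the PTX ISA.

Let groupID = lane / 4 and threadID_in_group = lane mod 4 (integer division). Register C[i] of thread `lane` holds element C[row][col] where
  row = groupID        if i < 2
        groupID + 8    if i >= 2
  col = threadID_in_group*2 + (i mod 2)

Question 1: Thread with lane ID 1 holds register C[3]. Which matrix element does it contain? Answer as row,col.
8,3

1: gid=0,tid=1
[3] (0+8,1*2+1) = (8,3)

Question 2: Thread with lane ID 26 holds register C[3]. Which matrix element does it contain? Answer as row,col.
14,5

L=26=>grp=26>>2=6, tig=26&3=2
[3]=>row 6+8=14  col 2·2+1=5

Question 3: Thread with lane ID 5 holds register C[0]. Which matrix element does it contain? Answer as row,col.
1,2

5: gr=1,th=1
[0] (1+0,1*2+0) = (1,2)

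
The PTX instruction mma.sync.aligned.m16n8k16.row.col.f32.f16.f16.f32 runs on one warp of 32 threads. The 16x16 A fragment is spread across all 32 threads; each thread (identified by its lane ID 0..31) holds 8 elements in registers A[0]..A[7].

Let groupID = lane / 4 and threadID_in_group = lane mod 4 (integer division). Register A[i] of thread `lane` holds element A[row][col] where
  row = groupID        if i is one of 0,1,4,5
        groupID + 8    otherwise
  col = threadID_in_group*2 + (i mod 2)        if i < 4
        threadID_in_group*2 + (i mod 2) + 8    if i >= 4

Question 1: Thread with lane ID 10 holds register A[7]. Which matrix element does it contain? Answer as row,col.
10,13

lane 10->10/4=2, 10 mod 4=2
i=7  r:2+8->10  c:2·2+1+8->13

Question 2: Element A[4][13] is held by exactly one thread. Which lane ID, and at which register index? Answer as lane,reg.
18,5

r=4→G=4,rhi=0  c=13→chi=1,T=2,p=1
L=4*4+2=18  i=1*4+0*2+1=5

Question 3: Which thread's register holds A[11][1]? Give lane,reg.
r=11→G=3,rhi=1  c=1→chi=0,T=0,p=1
L=3*4+0=12  i=0*4+1*2+1=3

12,3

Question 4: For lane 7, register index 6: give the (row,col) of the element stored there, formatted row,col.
9,14

L=7⇒gr=7>>2=1, th=7&3=3
[6]⇒row 1+8=9  col 3·2+0+8=14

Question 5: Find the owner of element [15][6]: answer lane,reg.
31,2

r=15→G=7,rhi=1  c=6→chi=0,T=3,p=0
L=7*4+3=31  i=0*4+1*2+0=2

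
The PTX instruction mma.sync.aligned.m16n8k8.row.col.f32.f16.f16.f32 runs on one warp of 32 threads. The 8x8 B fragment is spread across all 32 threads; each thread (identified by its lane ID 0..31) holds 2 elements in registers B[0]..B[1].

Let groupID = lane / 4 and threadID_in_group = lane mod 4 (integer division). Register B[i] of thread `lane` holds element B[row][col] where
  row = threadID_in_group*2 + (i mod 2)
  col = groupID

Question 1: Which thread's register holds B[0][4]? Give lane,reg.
c=4->g=4  r=0->t=0,b0=0
L=4*4+0=16  i=0=0

16,0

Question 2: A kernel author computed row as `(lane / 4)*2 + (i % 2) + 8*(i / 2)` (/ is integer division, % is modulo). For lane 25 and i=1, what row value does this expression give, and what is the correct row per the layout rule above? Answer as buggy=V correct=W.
`(lane / 4)*2 + (i % 2) + 8*(i / 2)`[25,1]->13
25: gid=6,tid=1
[1] (1*2+1,6) = (3,6)
row: 13 vs 3

buggy=13 correct=3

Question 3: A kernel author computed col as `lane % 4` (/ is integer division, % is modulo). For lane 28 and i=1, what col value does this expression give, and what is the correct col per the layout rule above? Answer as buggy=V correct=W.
buggy=0 correct=7

`lane % 4`[28,1]->0
L=28->g=28>>2=7, t=28&3=0
[1]->row 0·2+1=1  col g=7
col: 0 vs 7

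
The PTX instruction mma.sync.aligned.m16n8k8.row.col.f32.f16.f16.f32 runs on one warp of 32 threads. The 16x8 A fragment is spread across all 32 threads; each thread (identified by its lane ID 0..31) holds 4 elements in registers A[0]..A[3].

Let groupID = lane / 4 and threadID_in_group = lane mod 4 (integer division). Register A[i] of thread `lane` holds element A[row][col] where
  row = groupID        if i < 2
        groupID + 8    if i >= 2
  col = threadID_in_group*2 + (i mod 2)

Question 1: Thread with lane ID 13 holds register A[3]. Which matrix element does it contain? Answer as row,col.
L=13->g=13>>2=3, t=13&3=1
[3]->row 3+8=11  col 1·2+1=3

11,3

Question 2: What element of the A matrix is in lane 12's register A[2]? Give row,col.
11,0

lane 12->12/4=3, 12 mod 4=0
i=2  r:3+8->11  c:2·0+0->0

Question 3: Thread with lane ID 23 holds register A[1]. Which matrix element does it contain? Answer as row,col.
5,7

lane 23: grp=5 (23/4), tig=3 (23%4)
i=1: r=5+0=5, c=3*2+1=7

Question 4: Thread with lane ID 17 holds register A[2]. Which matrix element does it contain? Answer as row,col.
12,2

17: gr=4,th=1
[2] (4+8,1*2+0) = (12,2)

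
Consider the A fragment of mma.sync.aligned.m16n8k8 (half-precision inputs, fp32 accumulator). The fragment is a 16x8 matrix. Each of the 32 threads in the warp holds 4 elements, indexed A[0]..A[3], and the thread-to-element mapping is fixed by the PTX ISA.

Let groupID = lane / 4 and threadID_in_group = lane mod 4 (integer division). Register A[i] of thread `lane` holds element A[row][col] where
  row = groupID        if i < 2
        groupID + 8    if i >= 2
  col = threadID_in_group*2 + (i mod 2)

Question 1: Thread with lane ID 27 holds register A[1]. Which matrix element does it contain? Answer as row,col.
6,7

lane 27→27/4=6, 27 mod 4=3
i=1  r:6+0→6  c:2·3+1→7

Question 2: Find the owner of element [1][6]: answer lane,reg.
r=1->g=1,rb=0  c=6->t=3,b0=0
L=1*4+3=7  i=0*2+0=0

7,0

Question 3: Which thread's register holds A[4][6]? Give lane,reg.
19,0

r=4⇒gr=4,Rb=0  c=6⇒th=3,odd=0
L=4*4+3=19  i=0*2+0=0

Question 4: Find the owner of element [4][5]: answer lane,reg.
r=4⇒gr=4,Rb=0  c=5⇒th=2,odd=1
L=4*4+2=18  i=0*2+1=1

18,1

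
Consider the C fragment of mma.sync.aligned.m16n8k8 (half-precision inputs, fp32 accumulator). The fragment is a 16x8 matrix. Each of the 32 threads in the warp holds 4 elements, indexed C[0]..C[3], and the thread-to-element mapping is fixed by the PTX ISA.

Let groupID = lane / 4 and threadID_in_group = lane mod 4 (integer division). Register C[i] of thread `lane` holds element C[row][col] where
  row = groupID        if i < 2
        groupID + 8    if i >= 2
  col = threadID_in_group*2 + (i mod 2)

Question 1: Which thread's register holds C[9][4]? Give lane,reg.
r=9->g=1,rb=1  c=4->t=2,b0=0
L=1*4+2=6  i=1*2+0=2

6,2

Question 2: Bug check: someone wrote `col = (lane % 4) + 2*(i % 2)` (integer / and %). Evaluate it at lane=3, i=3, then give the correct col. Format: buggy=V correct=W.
`(lane % 4) + 2*(i % 2)`[3,3]→5
lane 3: G=0 (3/4), T=3 (3%4)
i=3: r=0+8=8, c=3*2+1=7
col: 5 vs 7

buggy=5 correct=7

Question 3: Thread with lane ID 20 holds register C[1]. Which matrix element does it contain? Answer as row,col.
5,1

20: grp=5,tig=0
[1] (5+0,0*2+1) = (5,1)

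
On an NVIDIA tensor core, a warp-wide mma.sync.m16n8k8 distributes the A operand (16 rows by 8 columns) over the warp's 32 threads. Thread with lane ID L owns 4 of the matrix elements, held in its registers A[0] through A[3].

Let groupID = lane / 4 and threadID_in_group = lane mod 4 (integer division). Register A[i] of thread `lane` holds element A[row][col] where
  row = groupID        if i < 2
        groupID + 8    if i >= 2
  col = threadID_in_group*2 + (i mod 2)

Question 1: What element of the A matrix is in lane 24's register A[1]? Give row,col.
6,1

lane 24->24/4=6, 24 mod 4=0
i=1  r:6+0->6  c:2·0+1->1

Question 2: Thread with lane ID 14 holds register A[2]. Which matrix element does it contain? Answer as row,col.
11,4

14: G=3,T=2
[2] (3+8,2*2+0) = (11,4)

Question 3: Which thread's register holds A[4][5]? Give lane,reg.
18,1

r: 4->gid=4,r8=0  c: 5->tid=2,i&1=1
L=4*4+2=18  i=0*2+1=1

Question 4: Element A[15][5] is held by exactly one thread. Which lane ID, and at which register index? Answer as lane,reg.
30,3

r=15->g=7,rb=1  c=5->t=2,b0=1
L=7*4+2=30  i=1*2+1=3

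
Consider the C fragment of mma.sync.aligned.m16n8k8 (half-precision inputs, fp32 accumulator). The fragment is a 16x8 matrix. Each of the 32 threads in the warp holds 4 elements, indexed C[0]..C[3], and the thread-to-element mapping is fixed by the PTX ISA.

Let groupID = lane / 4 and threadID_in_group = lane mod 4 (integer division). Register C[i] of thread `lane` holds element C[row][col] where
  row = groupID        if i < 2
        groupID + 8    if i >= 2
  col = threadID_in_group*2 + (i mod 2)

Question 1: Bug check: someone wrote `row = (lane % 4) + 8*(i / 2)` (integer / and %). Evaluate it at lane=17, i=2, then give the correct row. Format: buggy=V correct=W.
`(lane % 4) + 8*(i / 2)`[17,2]->9
lane 17: g=4 (17/4), t=1 (17%4)
i=2: r=4+8=12, c=1*2+0=2
row: 9 vs 12

buggy=9 correct=12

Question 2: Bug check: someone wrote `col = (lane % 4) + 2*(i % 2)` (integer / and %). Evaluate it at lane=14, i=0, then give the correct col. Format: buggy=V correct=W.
`(lane % 4) + 2*(i % 2)`[14,0]→2
L=14→G=14>>2=3, T=14&3=2
[0]→row 3+0=3  col 2·2+0=4
col: 2 vs 4

buggy=2 correct=4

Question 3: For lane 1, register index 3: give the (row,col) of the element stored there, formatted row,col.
8,3

1: G=0,T=1
[3] (0+8,1*2+1) = (8,3)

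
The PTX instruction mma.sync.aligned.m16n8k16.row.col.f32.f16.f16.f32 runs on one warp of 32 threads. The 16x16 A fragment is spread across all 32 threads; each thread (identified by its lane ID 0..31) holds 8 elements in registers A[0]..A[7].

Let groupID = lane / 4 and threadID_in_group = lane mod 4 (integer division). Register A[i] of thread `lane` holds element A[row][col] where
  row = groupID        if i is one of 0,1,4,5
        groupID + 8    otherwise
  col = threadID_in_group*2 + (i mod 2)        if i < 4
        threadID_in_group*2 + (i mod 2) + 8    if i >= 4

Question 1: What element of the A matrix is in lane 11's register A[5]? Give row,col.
lane 11⇒11/4=2, 11 mod 4=3
i=5  r:2+0⇒2  c:2·3+1+8⇒15

2,15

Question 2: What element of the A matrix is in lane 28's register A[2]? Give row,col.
15,0

lane 28→28/4=7, 28 mod 4=0
i=2  r:7+8→15  c:2·0+0+0→0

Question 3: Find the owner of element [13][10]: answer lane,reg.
r=13->g=5,rb=1  c=10->cb=1,t=1,b0=0
L=5*4+1=21  i=1*4+1*2+0=6

21,6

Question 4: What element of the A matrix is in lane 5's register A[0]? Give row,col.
L=5->gid=5>>2=1, tid=5&3=1
[0]->row 1+0=1  col 1·2+0+0=2

1,2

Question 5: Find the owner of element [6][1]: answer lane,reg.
24,1

r: 6->gid=6,r8=0  c: 1->c8=0,tid=0,i&1=1
L=6*4+0=24  i=0*4+0*2+1=1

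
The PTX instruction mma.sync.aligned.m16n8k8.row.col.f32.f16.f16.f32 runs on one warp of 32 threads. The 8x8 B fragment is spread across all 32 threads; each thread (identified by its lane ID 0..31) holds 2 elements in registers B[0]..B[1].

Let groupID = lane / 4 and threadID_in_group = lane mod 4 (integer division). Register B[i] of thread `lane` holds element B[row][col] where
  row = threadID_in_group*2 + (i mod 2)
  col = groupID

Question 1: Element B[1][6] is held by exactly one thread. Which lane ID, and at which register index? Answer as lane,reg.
c=6->g=6  r=1->t=0,b0=1
L=6*4+0=24  i=1=1

24,1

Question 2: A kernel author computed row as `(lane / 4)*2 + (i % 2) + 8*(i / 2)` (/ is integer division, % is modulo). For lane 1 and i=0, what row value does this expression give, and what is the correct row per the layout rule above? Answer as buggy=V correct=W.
buggy=0 correct=2

`(lane / 4)*2 + (i % 2) + 8*(i / 2)`[1,0]=>0
1: grp=0,tig=1
[0] (1*2+0,0) = (2,0)
row: 0 vs 2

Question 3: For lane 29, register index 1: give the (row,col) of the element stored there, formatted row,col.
3,7

lane 29→29/4=7, 29 mod 4=1
i=1  r:2·1+1→3  c:7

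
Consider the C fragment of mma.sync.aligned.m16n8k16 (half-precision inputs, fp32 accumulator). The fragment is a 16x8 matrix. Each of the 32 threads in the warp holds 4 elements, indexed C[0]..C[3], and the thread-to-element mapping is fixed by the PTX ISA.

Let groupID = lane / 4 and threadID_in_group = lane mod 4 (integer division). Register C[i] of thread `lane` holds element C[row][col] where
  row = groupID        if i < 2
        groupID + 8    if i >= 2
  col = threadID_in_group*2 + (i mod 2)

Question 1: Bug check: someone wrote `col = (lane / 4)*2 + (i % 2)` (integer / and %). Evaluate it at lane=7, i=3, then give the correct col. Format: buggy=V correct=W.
buggy=3 correct=7

`(lane / 4)*2 + (i % 2)`[7,3]->3
7: g=1,t=3
[3] (1+8,3*2+1) = (9,7)
col: 3 vs 7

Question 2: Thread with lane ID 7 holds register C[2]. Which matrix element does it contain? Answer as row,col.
9,6

lane 7→7/4=1, 7 mod 4=3
i=2  r:1+8→9  c:2·3+0→6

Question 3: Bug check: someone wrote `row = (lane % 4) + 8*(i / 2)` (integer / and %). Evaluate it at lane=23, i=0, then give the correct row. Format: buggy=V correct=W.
buggy=3 correct=5

`(lane % 4) + 8*(i / 2)`[23,0]→3
lane 23→23/4=5, 23 mod 4=3
i=0  r:5+0→5  c:2·3+0→6
row: 3 vs 5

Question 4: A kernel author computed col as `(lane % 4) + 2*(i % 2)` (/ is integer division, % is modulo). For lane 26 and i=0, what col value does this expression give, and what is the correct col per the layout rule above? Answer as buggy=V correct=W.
`(lane % 4) + 2*(i % 2)`[26,0]⇒2
26: gr=6,th=2
[0] (6+0,2*2+0) = (6,4)
col: 2 vs 4

buggy=2 correct=4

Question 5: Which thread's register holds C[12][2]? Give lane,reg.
17,2

r=12->g=4,rb=1  c=2->t=1,b0=0
L=4*4+1=17  i=1*2+0=2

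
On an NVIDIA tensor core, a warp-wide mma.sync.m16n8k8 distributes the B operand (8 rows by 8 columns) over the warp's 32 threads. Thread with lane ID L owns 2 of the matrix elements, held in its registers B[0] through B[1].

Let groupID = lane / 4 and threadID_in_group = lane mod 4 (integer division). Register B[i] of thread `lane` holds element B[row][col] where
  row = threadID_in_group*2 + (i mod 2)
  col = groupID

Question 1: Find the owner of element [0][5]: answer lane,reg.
c=5->g=5  r=0->t=0,b0=0
L=5*4+0=20  i=0=0

20,0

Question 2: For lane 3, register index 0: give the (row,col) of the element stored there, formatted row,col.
3: gr=0,th=3
[0] (3*2+0,0) = (6,0)

6,0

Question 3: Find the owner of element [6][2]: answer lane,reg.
11,0

c: 2->gid=2  r: 6->tid=3,i&1=0
L=2*4+3=11  i=0=0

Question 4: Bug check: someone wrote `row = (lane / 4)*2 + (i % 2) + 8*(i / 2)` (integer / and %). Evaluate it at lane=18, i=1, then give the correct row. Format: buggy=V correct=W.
buggy=9 correct=5

`(lane / 4)*2 + (i % 2) + 8*(i / 2)`[18,1]->9
lane 18->18/4=4, 18 mod 4=2
i=1  r:2·2+1->5  c:4
row: 9 vs 5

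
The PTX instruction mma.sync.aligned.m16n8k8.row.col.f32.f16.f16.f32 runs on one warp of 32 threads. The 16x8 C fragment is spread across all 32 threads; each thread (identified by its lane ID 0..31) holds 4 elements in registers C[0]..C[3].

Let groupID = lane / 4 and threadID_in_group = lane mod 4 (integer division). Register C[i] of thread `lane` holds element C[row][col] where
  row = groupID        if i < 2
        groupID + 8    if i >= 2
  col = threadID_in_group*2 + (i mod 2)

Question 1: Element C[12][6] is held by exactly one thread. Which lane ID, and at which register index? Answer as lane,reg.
r: 12->gid=4,r8=1  c: 6->tid=3,i&1=0
L=4*4+3=19  i=1*2+0=2

19,2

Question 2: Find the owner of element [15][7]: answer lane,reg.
31,3

r=15⇒gr=7,Rb=1  c=7⇒th=3,odd=1
L=7*4+3=31  i=1*2+1=3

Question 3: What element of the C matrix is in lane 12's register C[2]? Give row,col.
11,0

12: G=3,T=0
[2] (3+8,0*2+0) = (11,0)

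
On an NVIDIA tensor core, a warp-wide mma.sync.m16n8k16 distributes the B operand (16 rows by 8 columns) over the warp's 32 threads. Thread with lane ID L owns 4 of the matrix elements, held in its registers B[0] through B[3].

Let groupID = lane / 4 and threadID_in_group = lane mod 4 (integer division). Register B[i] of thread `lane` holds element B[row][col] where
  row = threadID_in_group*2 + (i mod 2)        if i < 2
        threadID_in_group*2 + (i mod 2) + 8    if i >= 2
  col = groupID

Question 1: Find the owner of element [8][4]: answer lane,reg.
16,2

c=4→G=4  r=8→rhi=1,T=0,p=0
L=4*4+0=16  i=1*2+0=2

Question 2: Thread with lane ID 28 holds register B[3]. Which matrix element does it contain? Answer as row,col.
9,7

lane 28=>28/4=7, 28 mod 4=0
i=3  r:2·0+1+8=>9  c:7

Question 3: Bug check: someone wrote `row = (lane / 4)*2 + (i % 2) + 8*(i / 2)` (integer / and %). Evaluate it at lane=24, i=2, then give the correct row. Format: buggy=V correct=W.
buggy=20 correct=8

`(lane / 4)*2 + (i % 2) + 8*(i / 2)`[24,2]⇒20
24: gr=6,th=0
[2] (0*2+0+8,6) = (8,6)
row: 20 vs 8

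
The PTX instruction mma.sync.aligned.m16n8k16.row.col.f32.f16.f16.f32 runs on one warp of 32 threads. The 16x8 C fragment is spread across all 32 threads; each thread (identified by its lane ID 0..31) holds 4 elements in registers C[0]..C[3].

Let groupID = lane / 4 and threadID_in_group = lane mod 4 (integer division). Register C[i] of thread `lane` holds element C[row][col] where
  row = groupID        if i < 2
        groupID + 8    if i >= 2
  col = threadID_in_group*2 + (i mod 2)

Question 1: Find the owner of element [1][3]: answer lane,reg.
5,1

r=1->g=1,rb=0  c=3->t=1,b0=1
L=1*4+1=5  i=0*2+1=1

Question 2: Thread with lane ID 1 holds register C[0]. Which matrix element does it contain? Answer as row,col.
lane 1->1/4=0, 1 mod 4=1
i=0  r:0+0->0  c:2·1+0->2

0,2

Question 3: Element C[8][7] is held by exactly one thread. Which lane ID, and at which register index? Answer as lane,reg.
r:8=>grp=0,rB=1  c:7=>tig=3,lo=1
L=0*4+3=3  i=1*2+1=3

3,3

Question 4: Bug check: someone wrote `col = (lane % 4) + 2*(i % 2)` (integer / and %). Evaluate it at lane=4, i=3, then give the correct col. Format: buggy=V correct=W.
`(lane % 4) + 2*(i % 2)`[4,3]→2
4: G=1,T=0
[3] (1+8,0*2+1) = (9,1)
col: 2 vs 1

buggy=2 correct=1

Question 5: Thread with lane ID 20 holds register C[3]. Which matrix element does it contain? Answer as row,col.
13,1

lane 20=>20/4=5, 20 mod 4=0
i=3  r:5+8=>13  c:2·0+1=>1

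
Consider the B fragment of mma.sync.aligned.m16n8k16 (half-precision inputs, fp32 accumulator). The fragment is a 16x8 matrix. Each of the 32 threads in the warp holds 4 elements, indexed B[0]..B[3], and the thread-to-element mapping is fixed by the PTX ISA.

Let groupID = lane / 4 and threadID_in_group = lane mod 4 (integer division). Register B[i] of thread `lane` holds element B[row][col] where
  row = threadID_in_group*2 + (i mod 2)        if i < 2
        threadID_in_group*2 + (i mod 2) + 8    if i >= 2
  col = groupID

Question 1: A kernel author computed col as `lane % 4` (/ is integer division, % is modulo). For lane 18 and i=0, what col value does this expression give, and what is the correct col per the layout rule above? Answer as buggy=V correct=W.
buggy=2 correct=4

`lane % 4`[18,0]⇒2
lane 18⇒18/4=4, 18 mod 4=2
i=0  r:2·2+0+0⇒4  c:4
col: 2 vs 4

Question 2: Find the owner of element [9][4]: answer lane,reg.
16,3

c:4=>grp=4  r:9=>rB=1,tig=0,lo=1
L=4*4+0=16  i=1*2+1=3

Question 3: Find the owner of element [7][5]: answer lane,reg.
23,1

c=5→G=5  r=7→rhi=0,T=3,p=1
L=5*4+3=23  i=0*2+1=1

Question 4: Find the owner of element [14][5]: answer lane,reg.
c: 5->gid=5  r: 14->r8=1,tid=3,i&1=0
L=5*4+3=23  i=1*2+0=2

23,2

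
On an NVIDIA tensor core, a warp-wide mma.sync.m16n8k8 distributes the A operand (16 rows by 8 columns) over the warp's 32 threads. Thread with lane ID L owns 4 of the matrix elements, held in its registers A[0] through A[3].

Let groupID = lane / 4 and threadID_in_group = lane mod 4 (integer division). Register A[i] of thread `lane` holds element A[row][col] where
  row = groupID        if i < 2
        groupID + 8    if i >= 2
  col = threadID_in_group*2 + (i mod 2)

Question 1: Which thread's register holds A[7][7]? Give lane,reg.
r=7⇒gr=7,Rb=0  c=7⇒th=3,odd=1
L=7*4+3=31  i=0*2+1=1

31,1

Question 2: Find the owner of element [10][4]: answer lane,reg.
r:10=>grp=2,rB=1  c:4=>tig=2,lo=0
L=2*4+2=10  i=1*2+0=2

10,2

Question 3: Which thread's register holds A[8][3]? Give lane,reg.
r=8⇒gr=0,Rb=1  c=3⇒th=1,odd=1
L=0*4+1=1  i=1*2+1=3

1,3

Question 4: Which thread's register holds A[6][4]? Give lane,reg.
26,0

r: 6->gid=6,r8=0  c: 4->tid=2,i&1=0
L=6*4+2=26  i=0*2+0=0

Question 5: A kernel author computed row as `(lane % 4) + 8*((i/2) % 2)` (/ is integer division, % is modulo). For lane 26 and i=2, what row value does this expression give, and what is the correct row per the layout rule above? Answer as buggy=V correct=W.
`(lane % 4) + 8*((i/2) % 2)`[26,2]->10
L=26->g=26>>2=6, t=26&3=2
[2]->row 6+8=14  col 2·2+0=4
row: 10 vs 14

buggy=10 correct=14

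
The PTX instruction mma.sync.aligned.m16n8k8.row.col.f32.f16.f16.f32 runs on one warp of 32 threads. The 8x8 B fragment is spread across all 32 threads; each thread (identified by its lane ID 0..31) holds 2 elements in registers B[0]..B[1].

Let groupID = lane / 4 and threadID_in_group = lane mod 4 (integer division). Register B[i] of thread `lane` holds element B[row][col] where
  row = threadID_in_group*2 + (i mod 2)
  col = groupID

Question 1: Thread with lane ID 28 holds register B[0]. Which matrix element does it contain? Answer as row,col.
0,7

lane 28=>28/4=7, 28 mod 4=0
i=0  r:2·0+0=>0  c:7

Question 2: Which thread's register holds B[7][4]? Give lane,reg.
19,1

c:4=>grp=4  r:7=>tig=3,lo=1
L=4*4+3=19  i=1=1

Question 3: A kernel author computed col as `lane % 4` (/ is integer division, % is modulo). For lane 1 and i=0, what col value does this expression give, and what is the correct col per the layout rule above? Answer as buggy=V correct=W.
buggy=1 correct=0

`lane % 4`[1,0]⇒1
1: gr=0,th=1
[0] (1*2+0,0) = (2,0)
col: 1 vs 0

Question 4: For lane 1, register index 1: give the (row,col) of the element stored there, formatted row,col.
lane 1→1/4=0, 1 mod 4=1
i=1  r:2·1+1→3  c:0

3,0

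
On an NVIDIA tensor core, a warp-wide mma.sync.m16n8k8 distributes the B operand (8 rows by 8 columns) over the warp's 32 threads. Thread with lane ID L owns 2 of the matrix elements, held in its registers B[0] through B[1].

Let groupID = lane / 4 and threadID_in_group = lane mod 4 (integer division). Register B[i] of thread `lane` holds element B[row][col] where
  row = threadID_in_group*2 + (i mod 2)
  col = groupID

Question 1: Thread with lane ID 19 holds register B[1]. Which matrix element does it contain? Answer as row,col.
7,4

19: gid=4,tid=3
[1] (3*2+1,4) = (7,4)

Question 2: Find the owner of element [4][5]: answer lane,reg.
22,0

c:5=>grp=5  r:4=>tig=2,lo=0
L=5*4+2=22  i=0=0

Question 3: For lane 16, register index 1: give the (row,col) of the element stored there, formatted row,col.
L=16=>grp=16>>2=4, tig=16&3=0
[1]=>row 0·2+1=1  col grp=4

1,4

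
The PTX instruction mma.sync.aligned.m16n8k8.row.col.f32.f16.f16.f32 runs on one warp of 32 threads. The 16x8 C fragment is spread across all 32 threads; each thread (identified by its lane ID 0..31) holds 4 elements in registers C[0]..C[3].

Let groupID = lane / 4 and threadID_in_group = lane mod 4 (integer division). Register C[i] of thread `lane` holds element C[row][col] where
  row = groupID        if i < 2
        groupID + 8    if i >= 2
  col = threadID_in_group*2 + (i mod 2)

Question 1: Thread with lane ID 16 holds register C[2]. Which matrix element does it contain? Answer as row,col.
lane 16: g=4 (16/4), t=0 (16%4)
i=2: r=4+8=12, c=0*2+0=0

12,0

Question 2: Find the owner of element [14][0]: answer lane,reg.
r=14->g=6,rb=1  c=0->t=0,b0=0
L=6*4+0=24  i=1*2+0=2

24,2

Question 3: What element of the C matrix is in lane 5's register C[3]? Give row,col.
9,3

lane 5→5/4=1, 5 mod 4=1
i=3  r:1+8→9  c:2·1+1→3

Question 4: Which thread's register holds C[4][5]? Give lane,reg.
r:4=>grp=4,rB=0  c:5=>tig=2,lo=1
L=4*4+2=18  i=0*2+1=1

18,1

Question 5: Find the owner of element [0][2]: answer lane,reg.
r=0->g=0,rb=0  c=2->t=1,b0=0
L=0*4+1=1  i=0*2+0=0

1,0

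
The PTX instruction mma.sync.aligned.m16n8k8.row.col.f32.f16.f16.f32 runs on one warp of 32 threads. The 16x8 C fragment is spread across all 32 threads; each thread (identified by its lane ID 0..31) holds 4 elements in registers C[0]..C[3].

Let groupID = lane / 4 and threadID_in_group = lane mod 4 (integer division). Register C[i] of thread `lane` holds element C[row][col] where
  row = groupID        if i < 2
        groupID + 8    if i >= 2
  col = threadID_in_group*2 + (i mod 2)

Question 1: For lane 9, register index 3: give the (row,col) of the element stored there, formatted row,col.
lane 9⇒9/4=2, 9 mod 4=1
i=3  r:2+8⇒10  c:2·1+1⇒3

10,3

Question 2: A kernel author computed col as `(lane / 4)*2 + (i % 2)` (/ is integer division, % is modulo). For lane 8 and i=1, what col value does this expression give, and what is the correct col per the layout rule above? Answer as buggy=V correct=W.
`(lane / 4)*2 + (i % 2)`[8,1]->5
8: gid=2,tid=0
[1] (2+0,0*2+1) = (2,1)
col: 5 vs 1

buggy=5 correct=1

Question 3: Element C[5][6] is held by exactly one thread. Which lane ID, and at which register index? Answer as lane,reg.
r=5⇒gr=5,Rb=0  c=6⇒th=3,odd=0
L=5*4+3=23  i=0*2+0=0

23,0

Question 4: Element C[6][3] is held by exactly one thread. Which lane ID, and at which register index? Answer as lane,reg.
r:6=>grp=6,rB=0  c:3=>tig=1,lo=1
L=6*4+1=25  i=0*2+1=1

25,1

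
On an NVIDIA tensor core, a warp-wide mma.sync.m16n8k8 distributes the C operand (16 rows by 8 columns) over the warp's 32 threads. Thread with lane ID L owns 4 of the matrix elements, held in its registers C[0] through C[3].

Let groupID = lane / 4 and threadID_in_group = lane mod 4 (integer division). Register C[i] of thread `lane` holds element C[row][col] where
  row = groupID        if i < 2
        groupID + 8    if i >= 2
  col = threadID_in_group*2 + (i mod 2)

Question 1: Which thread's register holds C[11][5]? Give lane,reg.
14,3

r=11⇒gr=3,Rb=1  c=5⇒th=2,odd=1
L=3*4+2=14  i=1*2+1=3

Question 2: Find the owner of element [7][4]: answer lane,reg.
30,0

r:7=>grp=7,rB=0  c:4=>tig=2,lo=0
L=7*4+2=30  i=0*2+0=0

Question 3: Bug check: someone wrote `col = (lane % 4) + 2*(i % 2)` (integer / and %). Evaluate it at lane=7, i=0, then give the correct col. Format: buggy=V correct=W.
buggy=3 correct=6

`(lane % 4) + 2*(i % 2)`[7,0]→3
lane 7: G=1 (7/4), T=3 (7%4)
i=0: r=1+0=1, c=3*2+0=6
col: 3 vs 6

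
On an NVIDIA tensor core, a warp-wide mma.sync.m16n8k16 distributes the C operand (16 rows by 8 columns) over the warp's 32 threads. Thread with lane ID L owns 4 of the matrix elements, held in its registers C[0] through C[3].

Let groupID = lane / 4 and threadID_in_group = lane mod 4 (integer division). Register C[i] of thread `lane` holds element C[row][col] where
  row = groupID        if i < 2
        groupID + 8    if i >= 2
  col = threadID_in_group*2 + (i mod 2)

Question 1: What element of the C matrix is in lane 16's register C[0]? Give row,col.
4,0

lane 16: gr=4 (16/4), th=0 (16%4)
i=0: r=4+0=4, c=0*2+0=0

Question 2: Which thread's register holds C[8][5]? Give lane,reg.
2,3

r:8=>grp=0,rB=1  c:5=>tig=2,lo=1
L=0*4+2=2  i=1*2+1=3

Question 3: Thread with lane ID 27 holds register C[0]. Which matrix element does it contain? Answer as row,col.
lane 27→27/4=6, 27 mod 4=3
i=0  r:6+0→6  c:2·3+0→6

6,6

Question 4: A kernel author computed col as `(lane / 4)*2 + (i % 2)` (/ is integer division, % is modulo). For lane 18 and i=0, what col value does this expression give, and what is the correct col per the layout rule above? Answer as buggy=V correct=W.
`(lane / 4)*2 + (i % 2)`[18,0]->8
18: gid=4,tid=2
[0] (4+0,2*2+0) = (4,4)
col: 8 vs 4

buggy=8 correct=4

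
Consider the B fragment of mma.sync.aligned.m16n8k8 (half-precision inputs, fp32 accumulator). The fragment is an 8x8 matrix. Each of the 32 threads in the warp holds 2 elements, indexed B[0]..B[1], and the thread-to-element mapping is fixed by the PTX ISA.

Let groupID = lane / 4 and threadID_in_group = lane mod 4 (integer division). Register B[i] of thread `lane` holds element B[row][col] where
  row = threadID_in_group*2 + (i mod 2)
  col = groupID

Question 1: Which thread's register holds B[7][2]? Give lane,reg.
c:2=>grp=2  r:7=>tig=3,lo=1
L=2*4+3=11  i=1=1

11,1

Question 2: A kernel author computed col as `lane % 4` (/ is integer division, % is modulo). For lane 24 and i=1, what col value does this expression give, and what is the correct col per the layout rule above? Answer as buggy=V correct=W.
`lane % 4`[24,1]→0
L=24→G=24>>2=6, T=24&3=0
[1]→row 0·2+1=1  col G=6
col: 0 vs 6

buggy=0 correct=6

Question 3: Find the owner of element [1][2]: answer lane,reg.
8,1

c=2→G=2  r=1→T=0,p=1
L=2*4+0=8  i=1=1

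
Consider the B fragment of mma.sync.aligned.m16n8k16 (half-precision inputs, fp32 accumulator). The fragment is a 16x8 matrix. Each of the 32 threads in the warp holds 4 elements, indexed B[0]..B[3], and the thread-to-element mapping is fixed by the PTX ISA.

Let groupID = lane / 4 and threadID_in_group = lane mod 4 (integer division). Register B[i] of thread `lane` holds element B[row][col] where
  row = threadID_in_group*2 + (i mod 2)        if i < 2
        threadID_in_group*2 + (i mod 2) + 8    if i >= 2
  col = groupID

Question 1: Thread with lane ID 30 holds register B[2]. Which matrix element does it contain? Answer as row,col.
12,7

L=30→G=30>>2=7, T=30&3=2
[2]→row 2·2+0+8=12  col G=7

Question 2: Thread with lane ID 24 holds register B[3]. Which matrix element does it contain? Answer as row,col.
9,6

L=24⇒gr=24>>2=6, th=24&3=0
[3]⇒row 0·2+1+8=9  col gr=6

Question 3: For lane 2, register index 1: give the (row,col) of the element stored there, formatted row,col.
5,0

lane 2: gr=0 (2/4), th=2 (2%4)
i=1: r=2*2+1+0=5, c=gr=0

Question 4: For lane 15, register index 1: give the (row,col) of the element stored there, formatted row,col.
lane 15: G=3 (15/4), T=3 (15%4)
i=1: r=3*2+1+0=7, c=G=3

7,3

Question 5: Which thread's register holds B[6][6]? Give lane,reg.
c: 6->gid=6  r: 6->r8=0,tid=3,i&1=0
L=6*4+3=27  i=0*2+0=0

27,0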